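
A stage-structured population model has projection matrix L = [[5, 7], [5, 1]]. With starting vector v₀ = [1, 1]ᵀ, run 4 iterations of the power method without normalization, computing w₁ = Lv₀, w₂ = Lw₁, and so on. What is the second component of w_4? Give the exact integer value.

5436

w1 = Lv₀ = (12, 6)
w2 = Lw1 = (102, 66)
w3 = Lw2 = (972, 576)
w4 = Lw3 = (8892, 5436)
The requested component of w4 is 5436.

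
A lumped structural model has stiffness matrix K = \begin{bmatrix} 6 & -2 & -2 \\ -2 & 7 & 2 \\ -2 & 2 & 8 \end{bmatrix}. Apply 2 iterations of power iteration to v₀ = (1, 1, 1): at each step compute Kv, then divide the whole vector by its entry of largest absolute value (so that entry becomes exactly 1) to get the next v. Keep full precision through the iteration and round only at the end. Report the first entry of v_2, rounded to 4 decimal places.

Kv0 = (2.00000, 7.00000, 8.00000); divide by 8.00000 → v1 = (0.25000, 0.87500, 1.00000)
Kv1 = (-2.25000, 7.62500, 9.25000); divide by 9.25000 → v2 = (-0.24324, 0.82432, 1.00000)
Requested entry of v2: -18/74 = -0.2432

-0.2432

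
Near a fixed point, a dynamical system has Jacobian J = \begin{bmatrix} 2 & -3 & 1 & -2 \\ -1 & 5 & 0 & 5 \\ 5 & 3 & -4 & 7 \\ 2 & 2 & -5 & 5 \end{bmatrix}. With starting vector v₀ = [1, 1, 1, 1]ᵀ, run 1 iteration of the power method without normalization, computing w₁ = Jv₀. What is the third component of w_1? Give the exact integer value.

w1 = Jv₀ = (2·1 + (-3)·1 + 1·1 + (-2)·1; (-1)·1 + 5·1 + 0·1 + 5·1; 5·1 + 3·1 + (-4)·1 + 7·1; 2·1 + 2·1 + (-5)·1 + 5·1) = (-2, 9, 11, 4)
The requested component of w1 is 11.

11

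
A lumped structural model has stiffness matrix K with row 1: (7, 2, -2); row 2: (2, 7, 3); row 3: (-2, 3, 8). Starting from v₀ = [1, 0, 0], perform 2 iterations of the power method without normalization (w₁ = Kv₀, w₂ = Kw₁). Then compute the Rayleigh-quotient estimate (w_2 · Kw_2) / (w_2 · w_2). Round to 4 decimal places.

8.8324

w1 = Kv₀ = (7·1 + 2·0 + (-2)·0; 2·1 + 7·0 + 3·0; (-2)·1 + 3·0 + 8·0) = (7, 2, -2)
w2 = Kw1 = (7·7 + 2·2 + (-2)·(-2); 2·7 + 7·2 + 3·(-2); (-2)·7 + 3·2 + 8·(-2)) = (57, 22, -24)
Kw2 = (491, 196, -240)
w2·Kw2 = 57·491 + 22·196 + (-24)·(-240) = 38059; w2·w2 = 57·57 + 22·22 + (-24)·(-24) = 4309
λ ≈ 38059/4309 = 8.8324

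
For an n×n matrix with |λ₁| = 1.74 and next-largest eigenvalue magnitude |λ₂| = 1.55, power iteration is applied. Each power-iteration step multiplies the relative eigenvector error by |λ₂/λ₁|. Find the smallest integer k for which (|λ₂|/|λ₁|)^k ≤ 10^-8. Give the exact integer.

160

|λ₂/λ₁| = 1.55/1.74 = 0.89080
Need k ≥ ln(10^-8) / ln(0.89080) = -18.4207 / -0.1156 ≈ 159.307
Smallest integer k satisfying the bound: 160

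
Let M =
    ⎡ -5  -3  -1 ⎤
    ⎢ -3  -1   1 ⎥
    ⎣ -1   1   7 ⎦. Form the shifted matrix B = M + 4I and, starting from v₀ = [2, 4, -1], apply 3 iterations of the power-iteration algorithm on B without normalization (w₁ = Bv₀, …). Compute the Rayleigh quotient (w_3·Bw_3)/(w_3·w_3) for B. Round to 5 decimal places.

10.72468

B = M + 4I has rows (-1, -3, -1); (-3, 3, 1); (-1, 1, 11)
w1 = Bv₀ = (-13, 5, -9)
w2 = Bw1 = (7, 45, -81)
w3 = Bw2 = (-61, 33, -853)
Bw3 = (815, -571, -9289)
w3·Bw3 = 7854959; w3·w3 = 732419; μ ≈ 7854959/732419 = 10.72468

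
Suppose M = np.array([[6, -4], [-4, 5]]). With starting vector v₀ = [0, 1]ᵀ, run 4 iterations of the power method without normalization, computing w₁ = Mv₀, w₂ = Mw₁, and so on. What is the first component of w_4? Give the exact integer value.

w1 = Mv₀ = (6·0 + (-4)·1; (-4)·0 + 5·1) = (-4, 5)
w2 = Mw1 = (6·(-4) + (-4)·5; (-4)·(-4) + 5·5) = (-44, 41)
w3 = Mw2 = (-428, 381)
w4 = Mw3 = (-4092, 3617)
The requested component of w4 is -4092.

-4092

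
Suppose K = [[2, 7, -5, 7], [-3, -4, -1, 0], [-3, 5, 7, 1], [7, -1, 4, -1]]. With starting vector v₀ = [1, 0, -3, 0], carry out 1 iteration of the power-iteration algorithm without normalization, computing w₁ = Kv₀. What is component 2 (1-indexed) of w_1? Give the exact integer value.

0

w1 = Kv₀ = (17, 0, -24, -5)
The requested component of w1 is 0.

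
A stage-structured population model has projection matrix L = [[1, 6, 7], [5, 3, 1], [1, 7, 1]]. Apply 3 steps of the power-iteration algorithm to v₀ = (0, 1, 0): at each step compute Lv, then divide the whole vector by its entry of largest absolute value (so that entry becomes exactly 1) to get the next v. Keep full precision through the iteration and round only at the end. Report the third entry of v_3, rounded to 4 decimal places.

0.7308

Lv0 = (6.00000, 3.00000, 7.00000); divide by 7.00000 → v1 = (0.85714, 0.42857, 1.00000)
Lv1 = (10.42857, 6.57143, 4.85714); divide by 10.42857 → v2 = (1.00000, 0.63014, 0.46575)
Lv2 = (8.04110, 7.35616, 5.87671); divide by 8.04110 → v3 = (1.00000, 0.91482, 0.73083)
Requested entry of v3: 429/587 = 0.7308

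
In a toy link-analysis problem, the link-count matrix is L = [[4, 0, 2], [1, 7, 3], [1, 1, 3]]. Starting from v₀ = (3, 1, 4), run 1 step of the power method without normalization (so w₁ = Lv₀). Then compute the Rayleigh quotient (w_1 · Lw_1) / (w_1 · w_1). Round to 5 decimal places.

λ ≈ 7.51228

w1 = Lv₀ = (4·3 + 0·1 + 2·4; 1·3 + 7·1 + 3·4; 1·3 + 1·1 + 3·4) = (20, 22, 16)
Lw1 = (112, 222, 90)
w1·Lw1 = 20·112 + 22·222 + 16·90 = 8564; w1·w1 = 20·20 + 22·22 + 16·16 = 1140
λ ≈ 8564/1140 = 7.51228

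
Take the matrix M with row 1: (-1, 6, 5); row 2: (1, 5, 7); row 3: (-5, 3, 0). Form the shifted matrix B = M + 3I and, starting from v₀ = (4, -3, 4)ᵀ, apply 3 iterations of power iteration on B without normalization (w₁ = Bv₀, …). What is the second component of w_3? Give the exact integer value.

B = M + 3I has rows (2, 6, 5); (1, 8, 7); (-5, 3, 3)
w1 = Bv₀ = (10, 8, -17)
w2 = Bw1 = (-17, -45, -77)
w3 = Bw2 = (-689, -916, -281)
Requested component of w3: -916

-916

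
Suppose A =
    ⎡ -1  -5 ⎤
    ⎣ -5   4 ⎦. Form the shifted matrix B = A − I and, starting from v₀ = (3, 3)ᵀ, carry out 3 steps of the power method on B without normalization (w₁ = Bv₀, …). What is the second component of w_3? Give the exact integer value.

B = A − I has rows (-2, -5); (-5, 3)
w1 = Bv₀ = ((-2)·3 + (-5)·3; (-5)·3 + 3·3) = (-21, -6)
w2 = Bw1 = ((-2)·(-21) + (-5)·(-6); (-5)·(-21) + 3·(-6)) = (72, 87)
w3 = Bw2 = (-579, -99)
Requested component of w3: -99

-99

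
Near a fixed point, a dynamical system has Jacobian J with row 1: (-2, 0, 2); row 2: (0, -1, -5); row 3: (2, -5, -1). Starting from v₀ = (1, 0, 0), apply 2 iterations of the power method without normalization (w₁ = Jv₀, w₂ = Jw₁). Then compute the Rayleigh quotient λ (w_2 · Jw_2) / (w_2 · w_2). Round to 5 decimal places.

w1 = Jv₀ = ((-2)·1 + 0·0 + 2·0; 0·1 + (-1)·0 + (-5)·0; 2·1 + (-5)·0 + (-1)·0) = (-2, 0, 2)
w2 = Jw1 = ((-2)·(-2) + 0·0 + 2·2; 0·(-2) + (-1)·0 + (-5)·2; 2·(-2) + (-5)·0 + (-1)·2) = (8, -10, -6)
Jw2 = (-28, 40, 72)
w2·Jw2 = 8·(-28) + (-10)·40 + (-6)·72 = -1056; w2·w2 = 8·8 + (-10)·(-10) + (-6)·(-6) = 200
λ ≈ -1056/200 = -5.28000

λ ≈ -5.28000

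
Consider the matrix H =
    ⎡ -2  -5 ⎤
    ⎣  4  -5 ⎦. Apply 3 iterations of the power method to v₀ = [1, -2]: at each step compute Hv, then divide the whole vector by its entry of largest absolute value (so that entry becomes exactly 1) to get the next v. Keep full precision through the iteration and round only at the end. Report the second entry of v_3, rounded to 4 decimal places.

-0.4254

Hv0 = (8.00000, 14.00000); divide by 14.00000 → v1 = (0.57143, 1.00000)
Hv1 = (-6.14286, -2.71429); divide by -6.14286 → v2 = (1.00000, 0.44186)
Hv2 = (-4.20930, 1.79070); divide by -4.20930 → v3 = (1.00000, -0.42541)
Requested entry of v3: -154/362 = -0.4254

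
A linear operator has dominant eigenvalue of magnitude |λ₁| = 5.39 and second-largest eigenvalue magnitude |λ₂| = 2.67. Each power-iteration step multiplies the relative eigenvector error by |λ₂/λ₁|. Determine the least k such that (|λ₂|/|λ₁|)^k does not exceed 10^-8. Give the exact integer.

27

|λ₂/λ₁| = 2.67/5.39 = 0.49536
Need k ≥ ln(10^-8) / ln(0.49536) = -18.4207 / -0.7025 ≈ 26.223
Smallest integer k satisfying the bound: 27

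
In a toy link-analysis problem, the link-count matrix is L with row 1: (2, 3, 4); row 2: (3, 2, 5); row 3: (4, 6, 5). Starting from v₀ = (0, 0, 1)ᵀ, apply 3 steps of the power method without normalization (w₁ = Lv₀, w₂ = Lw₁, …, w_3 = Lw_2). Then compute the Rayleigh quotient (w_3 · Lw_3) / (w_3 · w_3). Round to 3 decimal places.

w1 = Lv₀ = (4, 5, 5)
w2 = Lw1 = (43, 47, 71)
w3 = Lw2 = (511, 578, 809)
Lw3 = (5992, 6734, 9557)
w3·Lw3 = 511·5992 + 578·6734 + 809·9557 = 14685777; w3·w3 = 511·511 + 578·578 + 809·809 = 1249686
λ ≈ 14685777/1249686 = 11.752

λ ≈ 11.752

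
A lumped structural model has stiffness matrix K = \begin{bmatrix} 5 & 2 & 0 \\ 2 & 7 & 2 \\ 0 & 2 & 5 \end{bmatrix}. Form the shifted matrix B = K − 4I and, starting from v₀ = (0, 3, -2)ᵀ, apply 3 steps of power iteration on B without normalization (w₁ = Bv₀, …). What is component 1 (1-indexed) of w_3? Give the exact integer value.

B = K − 4I has rows (1, 2, 0); (2, 3, 2); (0, 2, 1)
w1 = Bv₀ = (6, 5, 4)
w2 = Bw1 = (16, 35, 14)
w3 = Bw2 = (86, 165, 84)
Requested component of w3: 86

86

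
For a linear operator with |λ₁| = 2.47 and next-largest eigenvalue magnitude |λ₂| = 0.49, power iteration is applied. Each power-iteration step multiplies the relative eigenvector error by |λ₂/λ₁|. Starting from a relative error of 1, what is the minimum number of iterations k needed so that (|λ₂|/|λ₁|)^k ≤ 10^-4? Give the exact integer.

6

|λ₂/λ₁| = 0.49/2.47 = 0.19838
Need k ≥ ln(10^-4) / ln(0.19838) = -9.2103 / -1.6176 ≈ 5.694
Smallest integer k satisfying the bound: 6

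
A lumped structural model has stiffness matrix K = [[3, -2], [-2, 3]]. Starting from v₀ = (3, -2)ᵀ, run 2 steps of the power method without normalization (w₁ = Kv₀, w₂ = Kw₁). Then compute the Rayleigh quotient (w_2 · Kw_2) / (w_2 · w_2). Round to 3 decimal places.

w1 = Kv₀ = (13, -12)
w2 = Kw1 = (63, -62)
Kw2 = (313, -312)
w2·Kw2 = 63·313 + (-62)·(-312) = 39063; w2·w2 = 63·63 + (-62)·(-62) = 7813
λ ≈ 39063/7813 = 5.000

5.000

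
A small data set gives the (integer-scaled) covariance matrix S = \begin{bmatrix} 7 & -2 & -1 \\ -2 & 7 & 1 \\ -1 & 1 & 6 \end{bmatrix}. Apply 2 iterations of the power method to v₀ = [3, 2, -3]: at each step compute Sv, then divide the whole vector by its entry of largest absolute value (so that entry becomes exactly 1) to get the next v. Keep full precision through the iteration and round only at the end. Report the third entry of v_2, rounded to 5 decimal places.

-0.86577

Sv0 = (20.000000, 5.000000, -19.000000); divide by 20.000000 → v1 = (1.000000, 0.250000, -0.950000)
Sv1 = (7.450000, -1.200000, -6.450000); divide by 7.450000 → v2 = (1.000000, -0.161074, -0.865772)
Requested entry of v2: -129/149 = -0.86577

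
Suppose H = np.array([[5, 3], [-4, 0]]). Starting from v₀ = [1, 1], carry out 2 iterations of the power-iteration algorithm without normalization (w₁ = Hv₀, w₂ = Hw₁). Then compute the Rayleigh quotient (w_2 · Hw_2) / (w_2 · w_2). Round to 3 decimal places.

w1 = Hv₀ = (5·1 + 3·1; (-4)·1 + 0·1) = (8, -4)
w2 = Hw1 = (5·8 + 3·(-4); (-4)·8 + 0·(-4)) = (28, -32)
Hw2 = (44, -112)
w2·Hw2 = 28·44 + (-32)·(-112) = 4816; w2·w2 = 28·28 + (-32)·(-32) = 1808
λ ≈ 4816/1808 = 2.664

2.664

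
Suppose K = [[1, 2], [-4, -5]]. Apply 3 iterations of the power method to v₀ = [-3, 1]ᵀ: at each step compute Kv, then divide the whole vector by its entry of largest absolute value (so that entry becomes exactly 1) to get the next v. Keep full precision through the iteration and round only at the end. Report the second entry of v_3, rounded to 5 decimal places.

1.00000

Kv0 = (-1.000000, 7.000000); divide by 7.000000 → v1 = (-0.142857, 1.000000)
Kv1 = (1.857143, -4.428571); divide by -4.428571 → v2 = (-0.419355, 1.000000)
Kv2 = (1.580645, -3.322581); divide by -3.322581 → v3 = (-0.475728, 1.000000)
Requested entry of v3: 103/103 = 1.00000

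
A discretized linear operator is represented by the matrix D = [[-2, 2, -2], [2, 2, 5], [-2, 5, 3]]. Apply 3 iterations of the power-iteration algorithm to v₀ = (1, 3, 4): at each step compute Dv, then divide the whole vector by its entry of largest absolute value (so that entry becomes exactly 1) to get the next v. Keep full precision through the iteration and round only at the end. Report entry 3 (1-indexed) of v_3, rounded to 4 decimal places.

1.0000

Dv0 = (-4.00000, 28.00000, 25.00000); divide by 28.00000 → v1 = (-0.14286, 1.00000, 0.89286)
Dv1 = (0.50000, 6.17857, 7.96429); divide by 7.96429 → v2 = (0.06278, 0.77578, 1.00000)
Dv2 = (-0.57399, 6.67713, 6.75336); divide by 6.75336 → v3 = (-0.08499, 0.98871, 1.00000)
Requested entry of v3: 1506/1506 = 1.0000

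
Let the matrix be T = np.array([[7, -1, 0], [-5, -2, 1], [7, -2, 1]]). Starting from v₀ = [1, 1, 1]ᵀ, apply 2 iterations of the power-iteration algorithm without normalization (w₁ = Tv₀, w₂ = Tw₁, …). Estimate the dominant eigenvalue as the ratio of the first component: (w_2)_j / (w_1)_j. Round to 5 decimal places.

λ ≈ 8.00000

w1 = Tv₀ = (7·1 + (-1)·1 + 0·1; (-5)·1 + (-2)·1 + 1·1; 7·1 + (-2)·1 + 1·1) = (6, -6, 6)
w2 = Tw1 = (7·6 + (-1)·(-6) + 0·6; (-5)·6 + (-2)·(-6) + 1·6; 7·6 + (-2)·(-6) + 1·6) = (48, -12, 60)
Ratio at component: 48 / 6 = 8.00000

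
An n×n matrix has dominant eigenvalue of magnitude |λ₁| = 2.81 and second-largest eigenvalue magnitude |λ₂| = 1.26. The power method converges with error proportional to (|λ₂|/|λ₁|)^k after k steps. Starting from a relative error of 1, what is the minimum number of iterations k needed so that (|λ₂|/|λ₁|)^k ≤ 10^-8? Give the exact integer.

23

|λ₂/λ₁| = 1.26/2.81 = 0.44840
Need k ≥ ln(10^-8) / ln(0.44840) = -18.4207 / -0.8021 ≈ 22.966
Smallest integer k satisfying the bound: 23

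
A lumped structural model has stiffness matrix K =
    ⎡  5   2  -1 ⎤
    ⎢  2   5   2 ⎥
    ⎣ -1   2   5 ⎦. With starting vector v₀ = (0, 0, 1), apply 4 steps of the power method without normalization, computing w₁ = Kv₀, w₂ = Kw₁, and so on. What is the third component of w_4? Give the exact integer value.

1260

w1 = Kv₀ = (5·0 + 2·0 + (-1)·1; 2·0 + 5·0 + 2·1; (-1)·0 + 2·0 + 5·1) = (-1, 2, 5)
w2 = Kw1 = (5·(-1) + 2·2 + (-1)·5; 2·(-1) + 5·2 + 2·5; (-1)·(-1) + 2·2 + 5·5) = (-6, 18, 30)
w3 = Kw2 = (-24, 138, 192)
w4 = Kw3 = (-36, 1026, 1260)
The requested component of w4 is 1260.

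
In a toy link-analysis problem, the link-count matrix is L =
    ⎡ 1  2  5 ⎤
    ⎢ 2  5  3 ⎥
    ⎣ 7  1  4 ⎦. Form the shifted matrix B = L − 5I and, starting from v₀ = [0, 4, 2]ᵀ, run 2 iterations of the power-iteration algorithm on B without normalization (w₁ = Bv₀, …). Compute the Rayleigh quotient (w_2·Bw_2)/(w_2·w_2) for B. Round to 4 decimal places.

-4.3215

B = L − 5I has rows (-4, 2, 5); (2, 0, 3); (7, 1, -1)
w1 = Bv₀ = ((-4)·0 + 2·4 + 5·2; 2·0 + 0·4 + 3·2; 7·0 + 1·4 + (-1)·2) = (18, 6, 2)
w2 = Bw1 = ((-4)·18 + 2·6 + 5·2; 2·18 + 0·6 + 3·2; 7·18 + 1·6 + (-1)·2) = (-50, 42, 130)
Bw2 = (934, 290, -438)
w2·Bw2 = -91460; w2·w2 = 21164; μ ≈ -91460/21164 = -4.3215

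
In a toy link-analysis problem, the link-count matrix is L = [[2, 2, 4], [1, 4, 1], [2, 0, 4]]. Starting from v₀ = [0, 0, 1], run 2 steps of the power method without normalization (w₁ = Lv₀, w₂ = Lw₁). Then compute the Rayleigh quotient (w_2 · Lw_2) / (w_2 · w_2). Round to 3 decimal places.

λ ≈ 6.590

w1 = Lv₀ = (4, 1, 4)
w2 = Lw1 = (26, 12, 24)
Lw2 = (172, 98, 148)
w2·Lw2 = 26·172 + 12·98 + 24·148 = 9200; w2·w2 = 26·26 + 12·12 + 24·24 = 1396
λ ≈ 9200/1396 = 6.590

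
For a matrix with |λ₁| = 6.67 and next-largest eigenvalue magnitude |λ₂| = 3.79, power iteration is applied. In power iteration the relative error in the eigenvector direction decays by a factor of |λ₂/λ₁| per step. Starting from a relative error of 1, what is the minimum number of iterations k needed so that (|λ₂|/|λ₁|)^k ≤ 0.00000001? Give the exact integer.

|λ₂/λ₁| = 3.79/6.67 = 0.56822
Need k ≥ ln(0.00000001) / ln(0.56822) = -18.4207 / -0.5653 ≈ 32.588
Smallest integer k satisfying the bound: 33

33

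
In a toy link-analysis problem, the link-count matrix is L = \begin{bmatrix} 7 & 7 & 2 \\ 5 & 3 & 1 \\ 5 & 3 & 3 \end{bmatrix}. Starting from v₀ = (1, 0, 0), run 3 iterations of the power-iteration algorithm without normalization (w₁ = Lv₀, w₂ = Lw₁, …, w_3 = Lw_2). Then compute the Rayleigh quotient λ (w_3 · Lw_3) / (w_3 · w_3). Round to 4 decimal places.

12.5881

w1 = Lv₀ = (7·1 + 7·0 + 2·0; 5·1 + 3·0 + 1·0; 5·1 + 3·0 + 3·0) = (7, 5, 5)
w2 = Lw1 = (7·7 + 7·5 + 2·5; 5·7 + 3·5 + 1·5; 5·7 + 3·5 + 3·5) = (94, 55, 65)
w3 = Lw2 = (1173, 700, 830)
Lw3 = (14771, 8795, 10455)
w3·Lw3 = 1173·14771 + 700·8795 + 830·10455 = 32160533; w3·w3 = 1173·1173 + 700·700 + 830·830 = 2554829
λ ≈ 32160533/2554829 = 12.5881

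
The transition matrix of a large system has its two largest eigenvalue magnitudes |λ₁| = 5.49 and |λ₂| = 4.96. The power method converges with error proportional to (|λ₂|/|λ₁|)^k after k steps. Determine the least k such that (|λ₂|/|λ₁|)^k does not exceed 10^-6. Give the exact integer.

137

|λ₂/λ₁| = 4.96/5.49 = 0.90346
Need k ≥ ln(10^-6) / ln(0.90346) = -13.8155 / -0.1015 ≈ 136.083
Smallest integer k satisfying the bound: 137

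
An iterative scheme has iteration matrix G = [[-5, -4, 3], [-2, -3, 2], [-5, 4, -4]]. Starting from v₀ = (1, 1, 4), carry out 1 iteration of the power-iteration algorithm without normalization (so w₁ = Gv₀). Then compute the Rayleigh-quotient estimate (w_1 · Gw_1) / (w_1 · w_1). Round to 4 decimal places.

λ ≈ -4.8404

w1 = Gv₀ = ((-5)·1 + (-4)·1 + 3·4; (-2)·1 + (-3)·1 + 2·4; (-5)·1 + 4·1 + (-4)·4) = (3, 3, -17)
Gw1 = (-78, -49, 65)
w1·Gw1 = 3·(-78) + 3·(-49) + (-17)·65 = -1486; w1·w1 = 3·3 + 3·3 + (-17)·(-17) = 307
λ ≈ -1486/307 = -4.8404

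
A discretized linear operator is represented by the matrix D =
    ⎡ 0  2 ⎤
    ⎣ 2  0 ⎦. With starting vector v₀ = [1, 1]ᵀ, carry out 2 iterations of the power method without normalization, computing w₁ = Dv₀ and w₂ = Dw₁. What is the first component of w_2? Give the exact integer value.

w1 = Dv₀ = (0·1 + 2·1; 2·1 + 0·1) = (2, 2)
w2 = Dw1 = (0·2 + 2·2; 2·2 + 0·2) = (4, 4)
The requested component of w2 is 4.

4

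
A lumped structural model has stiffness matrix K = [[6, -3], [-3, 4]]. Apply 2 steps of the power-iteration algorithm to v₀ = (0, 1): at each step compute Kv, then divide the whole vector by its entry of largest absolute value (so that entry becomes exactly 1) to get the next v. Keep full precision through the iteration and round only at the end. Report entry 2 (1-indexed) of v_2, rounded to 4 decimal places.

Kv0 = (-3.00000, 4.00000); divide by 4.00000 → v1 = (-0.75000, 1.00000)
Kv1 = (-7.50000, 6.25000); divide by -7.50000 → v2 = (1.00000, -0.83333)
Requested entry of v2: 25/-30 = -0.8333

-0.8333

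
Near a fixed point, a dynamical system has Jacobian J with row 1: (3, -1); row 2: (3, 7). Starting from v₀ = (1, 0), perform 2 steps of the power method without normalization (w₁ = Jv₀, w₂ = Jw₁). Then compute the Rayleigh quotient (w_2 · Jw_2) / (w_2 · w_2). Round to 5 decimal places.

w1 = Jv₀ = (3·1 + (-1)·0; 3·1 + 7·0) = (3, 3)
w2 = Jw1 = (3·3 + (-1)·3; 3·3 + 7·3) = (6, 30)
Jw2 = (-12, 228)
w2·Jw2 = 6·(-12) + 30·228 = 6768; w2·w2 = 6·6 + 30·30 = 936
λ ≈ 6768/936 = 7.23077

7.23077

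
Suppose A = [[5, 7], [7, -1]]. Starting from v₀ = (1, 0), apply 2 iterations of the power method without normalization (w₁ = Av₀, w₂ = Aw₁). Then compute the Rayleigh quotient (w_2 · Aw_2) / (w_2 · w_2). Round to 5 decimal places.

λ ≈ 8.88243

w1 = Av₀ = (5·1 + 7·0; 7·1 + (-1)·0) = (5, 7)
w2 = Aw1 = (5·5 + 7·7; 7·5 + (-1)·7) = (74, 28)
Aw2 = (566, 490)
w2·Aw2 = 74·566 + 28·490 = 55604; w2·w2 = 74·74 + 28·28 = 6260
λ ≈ 55604/6260 = 8.88243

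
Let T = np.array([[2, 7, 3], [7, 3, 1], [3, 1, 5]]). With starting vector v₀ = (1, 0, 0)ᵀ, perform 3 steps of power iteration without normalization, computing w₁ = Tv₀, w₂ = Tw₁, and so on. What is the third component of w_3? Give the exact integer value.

w1 = Tv₀ = (2, 7, 3)
w2 = Tw1 = (62, 38, 28)
w3 = Tw2 = (474, 576, 364)
The requested component of w3 is 364.

364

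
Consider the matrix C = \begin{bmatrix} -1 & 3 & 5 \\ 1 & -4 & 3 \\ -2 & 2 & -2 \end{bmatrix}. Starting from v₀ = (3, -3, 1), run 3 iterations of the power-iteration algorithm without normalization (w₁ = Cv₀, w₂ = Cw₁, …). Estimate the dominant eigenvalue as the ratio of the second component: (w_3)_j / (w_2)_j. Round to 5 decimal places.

λ ≈ -5.85950

w1 = Cv₀ = ((-1)·3 + 3·(-3) + 5·1; 1·3 + (-4)·(-3) + 3·1; (-2)·3 + 2·(-3) + (-2)·1) = (-7, 18, -14)
w2 = Cw1 = ((-1)·(-7) + 3·18 + 5·(-14); 1·(-7) + (-4)·18 + 3·(-14); (-2)·(-7) + 2·18 + (-2)·(-14)) = (-9, -121, 78)
w3 = Cw2 = (36, 709, -380)
Ratio at component: 709 / -121 = -5.85950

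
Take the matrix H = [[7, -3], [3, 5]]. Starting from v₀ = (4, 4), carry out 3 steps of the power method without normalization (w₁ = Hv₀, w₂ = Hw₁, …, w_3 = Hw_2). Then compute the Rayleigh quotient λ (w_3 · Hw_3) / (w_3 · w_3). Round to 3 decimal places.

5.363

w1 = Hv₀ = (7·4 + (-3)·4; 3·4 + 5·4) = (16, 32)
w2 = Hw1 = (7·16 + (-3)·32; 3·16 + 5·32) = (16, 208)
w3 = Hw2 = (-512, 1088)
Hw3 = (-6848, 3904)
w3·Hw3 = (-512)·(-6848) + 1088·3904 = 7753728; w3·w3 = (-512)·(-512) + 1088·1088 = 1445888
λ ≈ 7753728/1445888 = 5.363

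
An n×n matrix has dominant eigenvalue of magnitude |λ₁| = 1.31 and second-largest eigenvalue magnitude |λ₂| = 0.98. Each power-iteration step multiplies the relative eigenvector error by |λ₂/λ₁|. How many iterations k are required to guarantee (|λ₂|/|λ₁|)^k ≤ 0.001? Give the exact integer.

24

|λ₂/λ₁| = 0.98/1.31 = 0.74809
Need k ≥ ln(0.001) / ln(0.74809) = -6.9078 / -0.2902 ≈ 23.801
Smallest integer k satisfying the bound: 24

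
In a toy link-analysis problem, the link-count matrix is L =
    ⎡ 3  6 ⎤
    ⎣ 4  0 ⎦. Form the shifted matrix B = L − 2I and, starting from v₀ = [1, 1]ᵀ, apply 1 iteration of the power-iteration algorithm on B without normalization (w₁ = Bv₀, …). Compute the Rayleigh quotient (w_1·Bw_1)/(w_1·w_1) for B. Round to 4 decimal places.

3.4151

B = L − 2I has rows (1, 6); (4, -2)
w1 = Bv₀ = (7, 2)
Bw1 = (19, 24)
w1·Bw1 = 181; w1·w1 = 53; μ ≈ 181/53 = 3.4151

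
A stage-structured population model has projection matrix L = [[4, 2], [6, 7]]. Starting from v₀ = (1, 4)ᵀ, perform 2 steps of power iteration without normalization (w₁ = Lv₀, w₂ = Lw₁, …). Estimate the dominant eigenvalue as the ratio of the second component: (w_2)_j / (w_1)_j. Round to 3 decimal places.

9.118

w1 = Lv₀ = (4·1 + 2·4; 6·1 + 7·4) = (12, 34)
w2 = Lw1 = (4·12 + 2·34; 6·12 + 7·34) = (116, 310)
Ratio at component: 310 / 34 = 9.118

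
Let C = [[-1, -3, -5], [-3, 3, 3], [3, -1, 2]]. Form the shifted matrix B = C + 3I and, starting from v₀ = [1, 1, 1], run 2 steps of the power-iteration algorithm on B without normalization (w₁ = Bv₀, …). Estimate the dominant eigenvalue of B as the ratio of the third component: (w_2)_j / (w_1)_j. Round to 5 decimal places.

1.57143

B = C + 3I has rows (2, -3, -5); (-3, 6, 3); (3, -1, 5)
w1 = Bv₀ = (-6, 6, 7)
w2 = Bw1 = (-65, 75, 11)
Ratio: 11/7 = 1.57143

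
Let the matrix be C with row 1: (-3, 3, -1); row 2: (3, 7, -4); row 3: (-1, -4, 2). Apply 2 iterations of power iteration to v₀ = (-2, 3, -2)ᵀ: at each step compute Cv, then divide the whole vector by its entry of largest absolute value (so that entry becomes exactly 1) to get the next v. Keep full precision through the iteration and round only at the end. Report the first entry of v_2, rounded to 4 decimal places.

0.1194

Cv0 = (17.00000, 23.00000, -14.00000); divide by 23.00000 → v1 = (0.73913, 1.00000, -0.60870)
Cv1 = (1.39130, 11.65217, -5.95652); divide by 11.65217 → v2 = (0.11940, 1.00000, -0.51119)
Requested entry of v2: 32/268 = 0.1194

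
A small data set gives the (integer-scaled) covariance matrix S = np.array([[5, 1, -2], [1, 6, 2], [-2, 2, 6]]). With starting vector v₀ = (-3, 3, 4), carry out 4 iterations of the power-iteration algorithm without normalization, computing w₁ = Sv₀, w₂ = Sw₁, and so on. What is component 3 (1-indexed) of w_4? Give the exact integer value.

w1 = Sv₀ = (-20, 23, 36)
w2 = Sw1 = (-149, 190, 302)
w3 = Sw2 = (-1159, 1595, 2490)
w4 = Sw3 = (-9180, 13391, 20448)
The requested component of w4 is 20448.

20448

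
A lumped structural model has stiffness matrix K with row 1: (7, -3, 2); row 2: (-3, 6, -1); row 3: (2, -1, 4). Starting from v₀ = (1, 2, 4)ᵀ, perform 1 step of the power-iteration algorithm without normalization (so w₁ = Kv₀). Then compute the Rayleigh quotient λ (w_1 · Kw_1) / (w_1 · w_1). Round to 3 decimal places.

λ ≈ 5.213

w1 = Kv₀ = (9, 5, 16)
Kw1 = (80, -13, 77)
w1·Kw1 = 9·80 + 5·(-13) + 16·77 = 1887; w1·w1 = 9·9 + 5·5 + 16·16 = 362
λ ≈ 1887/362 = 5.213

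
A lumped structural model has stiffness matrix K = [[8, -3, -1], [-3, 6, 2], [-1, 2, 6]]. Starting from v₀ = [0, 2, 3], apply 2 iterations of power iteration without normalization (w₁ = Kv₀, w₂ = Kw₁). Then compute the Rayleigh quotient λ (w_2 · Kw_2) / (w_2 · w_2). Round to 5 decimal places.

10.47832

w1 = Kv₀ = (8·0 + (-3)·2 + (-1)·3; (-3)·0 + 6·2 + 2·3; (-1)·0 + 2·2 + 6·3) = (-9, 18, 22)
w2 = Kw1 = (8·(-9) + (-3)·18 + (-1)·22; (-3)·(-9) + 6·18 + 2·22; (-1)·(-9) + 2·18 + 6·22) = (-148, 179, 177)
Kw2 = (-1898, 1872, 1568)
w2·Kw2 = (-148)·(-1898) + 179·1872 + 177·1568 = 893528; w2·w2 = (-148)·(-148) + 179·179 + 177·177 = 85274
λ ≈ 893528/85274 = 10.47832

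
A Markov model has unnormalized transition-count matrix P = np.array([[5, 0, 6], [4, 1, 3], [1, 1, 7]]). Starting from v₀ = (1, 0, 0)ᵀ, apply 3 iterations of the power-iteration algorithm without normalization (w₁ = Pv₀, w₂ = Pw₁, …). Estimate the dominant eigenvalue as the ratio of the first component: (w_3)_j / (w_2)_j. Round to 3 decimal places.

w1 = Pv₀ = (5·1 + 0·0 + 6·0; 4·1 + 1·0 + 3·0; 1·1 + 1·0 + 7·0) = (5, 4, 1)
w2 = Pw1 = (5·5 + 0·4 + 6·1; 4·5 + 1·4 + 3·1; 1·5 + 1·4 + 7·1) = (31, 27, 16)
w3 = Pw2 = (251, 199, 170)
Ratio at component: 251 / 31 = 8.097

8.097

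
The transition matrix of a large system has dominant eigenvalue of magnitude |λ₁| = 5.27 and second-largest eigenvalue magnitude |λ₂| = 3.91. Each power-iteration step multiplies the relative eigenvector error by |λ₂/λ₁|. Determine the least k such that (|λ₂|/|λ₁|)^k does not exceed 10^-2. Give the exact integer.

|λ₂/λ₁| = 3.91/5.27 = 0.74194
Need k ≥ ln(10^-2) / ln(0.74194) = -4.6052 / -0.2985 ≈ 15.428
Smallest integer k satisfying the bound: 16

16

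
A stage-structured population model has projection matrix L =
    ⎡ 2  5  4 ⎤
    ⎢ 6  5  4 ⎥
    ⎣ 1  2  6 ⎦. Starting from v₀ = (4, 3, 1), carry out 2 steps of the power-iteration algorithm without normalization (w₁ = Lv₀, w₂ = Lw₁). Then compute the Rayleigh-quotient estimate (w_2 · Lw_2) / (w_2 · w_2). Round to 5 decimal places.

w1 = Lv₀ = (2·4 + 5·3 + 4·1; 6·4 + 5·3 + 4·1; 1·4 + 2·3 + 6·1) = (27, 43, 16)
w2 = Lw1 = (2·27 + 5·43 + 4·16; 6·27 + 5·43 + 4·16; 1·27 + 2·43 + 6·16) = (333, 441, 209)
Lw2 = (3707, 5039, 2469)
w2·Lw2 = 333·3707 + 441·5039 + 209·2469 = 3972651; w2·w2 = 333·333 + 441·441 + 209·209 = 349051
λ ≈ 3972651/349051 = 11.38129

λ ≈ 11.38129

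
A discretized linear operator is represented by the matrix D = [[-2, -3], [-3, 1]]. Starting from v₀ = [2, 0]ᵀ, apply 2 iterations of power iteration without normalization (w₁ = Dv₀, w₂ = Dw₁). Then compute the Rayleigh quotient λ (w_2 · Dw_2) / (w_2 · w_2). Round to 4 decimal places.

-3.1629

w1 = Dv₀ = (-4, -6)
w2 = Dw1 = (26, 6)
Dw2 = (-70, -72)
w2·Dw2 = 26·(-70) + 6·(-72) = -2252; w2·w2 = 26·26 + 6·6 = 712
λ ≈ -2252/712 = -3.1629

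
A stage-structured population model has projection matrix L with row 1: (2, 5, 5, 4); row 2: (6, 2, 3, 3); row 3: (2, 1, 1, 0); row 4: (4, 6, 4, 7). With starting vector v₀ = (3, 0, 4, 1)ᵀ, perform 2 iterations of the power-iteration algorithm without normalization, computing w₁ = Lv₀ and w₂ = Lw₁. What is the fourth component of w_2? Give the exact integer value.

w1 = Lv₀ = (2·3 + 5·0 + 5·4 + 4·1; 6·3 + 2·0 + 3·4 + 3·1; 2·3 + 1·0 + 1·4 + 0·1; 4·3 + 6·0 + 4·4 + 7·1) = (30, 33, 10, 35)
w2 = Lw1 = (2·30 + 5·33 + 5·10 + 4·35; 6·30 + 2·33 + 3·10 + 3·35; 2·30 + 1·33 + 1·10 + 0·35; 4·30 + 6·33 + 4·10 + 7·35) = (415, 381, 103, 603)
The requested component of w2 is 603.

603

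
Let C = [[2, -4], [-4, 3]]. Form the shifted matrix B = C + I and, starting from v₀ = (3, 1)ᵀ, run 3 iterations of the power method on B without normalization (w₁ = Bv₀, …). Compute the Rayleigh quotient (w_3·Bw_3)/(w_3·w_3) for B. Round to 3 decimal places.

7.531

B = C + I has rows (3, -4); (-4, 4)
w1 = Bv₀ = (3·3 + (-4)·1; (-4)·3 + 4·1) = (5, -8)
w2 = Bw1 = (3·5 + (-4)·(-8); (-4)·5 + 4·(-8)) = (47, -52)
w3 = Bw2 = (349, -396)
Bw3 = (2631, -2980)
w3·Bw3 = 2098299; w3·w3 = 278617; μ ≈ 2098299/278617 = 7.531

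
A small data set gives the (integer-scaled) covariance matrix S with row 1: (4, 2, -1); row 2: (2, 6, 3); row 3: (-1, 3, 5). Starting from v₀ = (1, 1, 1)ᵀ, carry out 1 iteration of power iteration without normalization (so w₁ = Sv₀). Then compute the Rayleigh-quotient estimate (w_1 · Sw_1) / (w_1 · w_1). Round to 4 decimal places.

w1 = Sv₀ = (4·1 + 2·1 + (-1)·1; 2·1 + 6·1 + 3·1; (-1)·1 + 3·1 + 5·1) = (5, 11, 7)
Sw1 = (35, 97, 63)
w1·Sw1 = 5·35 + 11·97 + 7·63 = 1683; w1·w1 = 5·5 + 11·11 + 7·7 = 195
λ ≈ 1683/195 = 8.6308

8.6308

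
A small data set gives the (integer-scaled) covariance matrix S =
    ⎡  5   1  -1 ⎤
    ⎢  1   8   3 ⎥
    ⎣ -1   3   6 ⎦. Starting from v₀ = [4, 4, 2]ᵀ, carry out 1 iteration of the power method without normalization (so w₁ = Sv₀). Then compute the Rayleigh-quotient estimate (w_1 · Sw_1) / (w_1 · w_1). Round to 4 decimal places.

9.4184

w1 = Sv₀ = (5·4 + 1·4 + (-1)·2; 1·4 + 8·4 + 3·2; (-1)·4 + 3·4 + 6·2) = (22, 42, 20)
Sw1 = (132, 418, 224)
w1·Sw1 = 22·132 + 42·418 + 20·224 = 24940; w1·w1 = 22·22 + 42·42 + 20·20 = 2648
λ ≈ 24940/2648 = 9.4184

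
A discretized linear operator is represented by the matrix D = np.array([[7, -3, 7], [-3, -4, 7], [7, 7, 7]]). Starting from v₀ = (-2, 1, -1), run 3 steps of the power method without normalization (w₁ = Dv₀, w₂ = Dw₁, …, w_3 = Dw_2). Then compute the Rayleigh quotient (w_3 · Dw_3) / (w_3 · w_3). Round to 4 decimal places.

w1 = Dv₀ = (7·(-2) + (-3)·1 + 7·(-1); (-3)·(-2) + (-4)·1 + 7·(-1); 7·(-2) + 7·1 + 7·(-1)) = (-24, -5, -14)
w2 = Dw1 = (7·(-24) + (-3)·(-5) + 7·(-14); (-3)·(-24) + (-4)·(-5) + 7·(-14); 7·(-24) + 7·(-5) + 7·(-14)) = (-251, -6, -301)
w3 = Dw2 = (-3846, -1330, -3906)
Dw3 = (-50274, -10484, -63574)
w3·Dw3 = (-3846)·(-50274) + (-1330)·(-10484) + (-3906)·(-63574) = 455617568; w3·w3 = (-3846)·(-3846) + (-1330)·(-1330) + (-3906)·(-3906) = 31817452
λ ≈ 455617568/31817452 = 14.3197

14.3197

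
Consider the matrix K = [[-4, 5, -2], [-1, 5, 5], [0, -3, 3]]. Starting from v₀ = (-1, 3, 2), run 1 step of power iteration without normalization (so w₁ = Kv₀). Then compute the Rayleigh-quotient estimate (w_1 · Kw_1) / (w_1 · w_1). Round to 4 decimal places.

w1 = Kv₀ = (15, 26, -3)
Kw1 = (76, 100, -87)
w1·Kw1 = 15·76 + 26·100 + (-3)·(-87) = 4001; w1·w1 = 15·15 + 26·26 + (-3)·(-3) = 910
λ ≈ 4001/910 = 4.3967

4.3967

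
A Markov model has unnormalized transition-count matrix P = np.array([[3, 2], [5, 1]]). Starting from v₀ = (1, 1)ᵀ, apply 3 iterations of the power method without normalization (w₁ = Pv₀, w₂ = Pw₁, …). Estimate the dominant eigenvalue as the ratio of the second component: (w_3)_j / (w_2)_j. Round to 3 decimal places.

w1 = Pv₀ = (5, 6)
w2 = Pw1 = (27, 31)
w3 = Pw2 = (143, 166)
Ratio at component: 166 / 31 = 5.355

λ ≈ 5.355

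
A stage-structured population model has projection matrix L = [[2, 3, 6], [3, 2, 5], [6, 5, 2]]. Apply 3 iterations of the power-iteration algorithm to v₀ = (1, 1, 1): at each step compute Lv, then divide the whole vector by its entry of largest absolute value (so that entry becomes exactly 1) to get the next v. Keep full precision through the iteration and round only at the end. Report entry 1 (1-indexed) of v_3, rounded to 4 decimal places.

0.8863

Lv0 = (11.00000, 10.00000, 13.00000); divide by 13.00000 → v1 = (0.84615, 0.76923, 1.00000)
Lv1 = (10.00000, 9.07692, 10.92308); divide by 10.92308 → v2 = (0.91549, 0.83099, 1.00000)
Lv2 = (10.32394, 9.40845, 11.64789); divide by 11.64789 → v3 = (0.88634, 0.80774, 1.00000)
Requested entry of v3: 1466/1654 = 0.8863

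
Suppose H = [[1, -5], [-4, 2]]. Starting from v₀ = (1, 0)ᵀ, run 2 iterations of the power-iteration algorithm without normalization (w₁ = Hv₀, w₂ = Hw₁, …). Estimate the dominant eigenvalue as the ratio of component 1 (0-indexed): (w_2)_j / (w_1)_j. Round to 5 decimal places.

w1 = Hv₀ = (1·1 + (-5)·0; (-4)·1 + 2·0) = (1, -4)
w2 = Hw1 = (1·1 + (-5)·(-4); (-4)·1 + 2·(-4)) = (21, -12)
Ratio at component: -12 / -4 = 3.00000

3.00000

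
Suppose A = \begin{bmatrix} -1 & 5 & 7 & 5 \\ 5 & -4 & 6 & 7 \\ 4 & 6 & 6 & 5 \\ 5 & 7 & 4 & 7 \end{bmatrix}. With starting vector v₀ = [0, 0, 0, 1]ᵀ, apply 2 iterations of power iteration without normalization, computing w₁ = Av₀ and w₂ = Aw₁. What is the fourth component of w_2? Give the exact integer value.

143

w1 = Av₀ = (5, 7, 5, 7)
w2 = Aw1 = (100, 76, 127, 143)
The requested component of w2 is 143.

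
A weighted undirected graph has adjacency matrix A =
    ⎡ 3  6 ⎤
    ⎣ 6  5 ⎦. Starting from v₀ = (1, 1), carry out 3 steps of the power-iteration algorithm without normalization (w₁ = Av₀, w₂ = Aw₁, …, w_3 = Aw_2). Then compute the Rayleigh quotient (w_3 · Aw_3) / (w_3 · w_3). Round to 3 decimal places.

10.083

w1 = Av₀ = (9, 11)
w2 = Aw1 = (93, 109)
w3 = Aw2 = (933, 1103)
Aw3 = (9417, 11113)
w3·Aw3 = 933·9417 + 1103·11113 = 21043700; w3·w3 = 933·933 + 1103·1103 = 2087098
λ ≈ 21043700/2087098 = 10.083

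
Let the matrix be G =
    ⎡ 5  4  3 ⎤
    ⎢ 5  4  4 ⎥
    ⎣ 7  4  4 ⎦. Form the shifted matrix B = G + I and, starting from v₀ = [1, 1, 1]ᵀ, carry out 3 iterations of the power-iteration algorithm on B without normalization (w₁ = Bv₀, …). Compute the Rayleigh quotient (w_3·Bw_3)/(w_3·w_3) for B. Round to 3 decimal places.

μ ≈ 14.123

B = G + I has rows (6, 4, 3); (5, 5, 4); (7, 4, 5)
w1 = Bv₀ = (6·1 + 4·1 + 3·1; 5·1 + 5·1 + 4·1; 7·1 + 4·1 + 5·1) = (13, 14, 16)
w2 = Bw1 = (6·13 + 4·14 + 3·16; 5·13 + 5·14 + 4·16; 7·13 + 4·14 + 5·16) = (182, 199, 227)
w3 = Bw2 = (2569, 2813, 3205)
Bw3 = (36281, 39730, 45260)
w3·Bw3 = 350024679; w3·w3 = 24784755; μ ≈ 350024679/24784755 = 14.123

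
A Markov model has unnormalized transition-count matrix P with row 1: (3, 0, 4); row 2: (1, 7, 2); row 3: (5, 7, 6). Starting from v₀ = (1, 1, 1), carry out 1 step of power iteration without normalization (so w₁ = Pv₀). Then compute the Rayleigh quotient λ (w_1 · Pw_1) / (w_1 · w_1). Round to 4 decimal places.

11.8710

w1 = Pv₀ = (7, 10, 18)
Pw1 = (93, 113, 213)
w1·Pw1 = 7·93 + 10·113 + 18·213 = 5615; w1·w1 = 7·7 + 10·10 + 18·18 = 473
λ ≈ 5615/473 = 11.8710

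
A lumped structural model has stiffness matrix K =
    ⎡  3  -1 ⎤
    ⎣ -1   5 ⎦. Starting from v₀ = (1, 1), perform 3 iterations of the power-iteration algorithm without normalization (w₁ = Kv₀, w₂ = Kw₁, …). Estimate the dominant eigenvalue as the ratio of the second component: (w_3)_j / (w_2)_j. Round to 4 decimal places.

λ ≈ 4.8889

w1 = Kv₀ = (2, 4)
w2 = Kw1 = (2, 18)
w3 = Kw2 = (-12, 88)
Ratio at component: 88 / 18 = 4.8889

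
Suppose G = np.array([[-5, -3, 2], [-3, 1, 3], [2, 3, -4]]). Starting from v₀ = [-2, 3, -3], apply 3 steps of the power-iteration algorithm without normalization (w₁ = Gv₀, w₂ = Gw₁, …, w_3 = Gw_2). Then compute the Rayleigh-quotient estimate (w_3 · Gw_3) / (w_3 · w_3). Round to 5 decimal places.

-8.38659

w1 = Gv₀ = ((-5)·(-2) + (-3)·3 + 2·(-3); (-3)·(-2) + 1·3 + 3·(-3); 2·(-2) + 3·3 + (-4)·(-3)) = (-5, 0, 17)
w2 = Gw1 = ((-5)·(-5) + (-3)·0 + 2·17; (-3)·(-5) + 1·0 + 3·17; 2·(-5) + 3·0 + (-4)·17) = (59, 66, -78)
w3 = Gw2 = (-649, -345, 628)
Gw3 = (5536, 3486, -4845)
w3·Gw3 = (-649)·5536 + (-345)·3486 + 628·(-4845) = -7838194; w3·w3 = (-649)·(-649) + (-345)·(-345) + 628·628 = 934610
λ ≈ -7838194/934610 = -8.38659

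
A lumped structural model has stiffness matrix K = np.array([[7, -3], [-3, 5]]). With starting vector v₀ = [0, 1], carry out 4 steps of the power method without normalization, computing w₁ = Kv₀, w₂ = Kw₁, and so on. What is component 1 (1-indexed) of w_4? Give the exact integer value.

-3312

w1 = Kv₀ = (7·0 + (-3)·1; (-3)·0 + 5·1) = (-3, 5)
w2 = Kw1 = (7·(-3) + (-3)·5; (-3)·(-3) + 5·5) = (-36, 34)
w3 = Kw2 = (-354, 278)
w4 = Kw3 = (-3312, 2452)
The requested component of w4 is -3312.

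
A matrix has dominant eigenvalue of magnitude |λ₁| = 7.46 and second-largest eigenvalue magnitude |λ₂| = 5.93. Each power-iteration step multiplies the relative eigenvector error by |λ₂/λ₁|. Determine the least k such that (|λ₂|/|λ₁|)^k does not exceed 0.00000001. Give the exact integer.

81

|λ₂/λ₁| = 5.93/7.46 = 0.79491
Need k ≥ ln(0.00000001) / ln(0.79491) = -18.4207 / -0.2295 ≈ 80.253
Smallest integer k satisfying the bound: 81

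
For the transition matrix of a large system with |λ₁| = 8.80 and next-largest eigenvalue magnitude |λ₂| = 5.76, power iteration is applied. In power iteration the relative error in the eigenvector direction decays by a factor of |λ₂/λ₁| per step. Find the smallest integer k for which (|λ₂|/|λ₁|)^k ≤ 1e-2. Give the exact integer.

11

|λ₂/λ₁| = 5.76/8.80 = 0.65455
Need k ≥ ln(1e-2) / ln(0.65455) = -4.6052 / -0.4238 ≈ 10.866
Smallest integer k satisfying the bound: 11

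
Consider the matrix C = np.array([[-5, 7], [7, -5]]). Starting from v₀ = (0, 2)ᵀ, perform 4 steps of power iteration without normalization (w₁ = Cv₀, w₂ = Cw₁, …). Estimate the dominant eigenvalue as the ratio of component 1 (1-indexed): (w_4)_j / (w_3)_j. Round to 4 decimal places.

w1 = Cv₀ = (14, -10)
w2 = Cw1 = (-140, 148)
w3 = Cw2 = (1736, -1720)
w4 = Cw3 = (-20720, 20752)
Ratio at component: -20720 / 1736 = -11.9355

λ ≈ -11.9355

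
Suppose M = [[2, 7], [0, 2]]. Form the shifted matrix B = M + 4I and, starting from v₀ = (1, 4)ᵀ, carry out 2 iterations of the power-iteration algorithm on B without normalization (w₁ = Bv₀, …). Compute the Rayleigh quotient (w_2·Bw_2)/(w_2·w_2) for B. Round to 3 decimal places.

8.357

B = M + 4I has rows (6, 7); (0, 6)
w1 = Bv₀ = (6·1 + 7·4; 0·1 + 6·4) = (34, 24)
w2 = Bw1 = (6·34 + 7·24; 0·34 + 6·24) = (372, 144)
Bw2 = (3240, 864)
w2·Bw2 = 1329696; w2·w2 = 159120; μ ≈ 1329696/159120 = 8.357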